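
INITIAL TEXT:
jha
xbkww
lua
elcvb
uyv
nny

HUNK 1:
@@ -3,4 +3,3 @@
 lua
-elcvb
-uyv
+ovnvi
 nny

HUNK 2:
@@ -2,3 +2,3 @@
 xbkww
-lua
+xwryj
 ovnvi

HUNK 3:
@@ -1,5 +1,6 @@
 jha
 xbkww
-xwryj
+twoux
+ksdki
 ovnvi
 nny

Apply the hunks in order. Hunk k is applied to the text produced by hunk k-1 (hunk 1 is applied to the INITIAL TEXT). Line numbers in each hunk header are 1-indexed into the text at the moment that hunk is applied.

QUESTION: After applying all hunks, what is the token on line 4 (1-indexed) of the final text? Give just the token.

Answer: ksdki

Derivation:
Hunk 1: at line 3 remove [elcvb,uyv] add [ovnvi] -> 5 lines: jha xbkww lua ovnvi nny
Hunk 2: at line 2 remove [lua] add [xwryj] -> 5 lines: jha xbkww xwryj ovnvi nny
Hunk 3: at line 1 remove [xwryj] add [twoux,ksdki] -> 6 lines: jha xbkww twoux ksdki ovnvi nny
Final line 4: ksdki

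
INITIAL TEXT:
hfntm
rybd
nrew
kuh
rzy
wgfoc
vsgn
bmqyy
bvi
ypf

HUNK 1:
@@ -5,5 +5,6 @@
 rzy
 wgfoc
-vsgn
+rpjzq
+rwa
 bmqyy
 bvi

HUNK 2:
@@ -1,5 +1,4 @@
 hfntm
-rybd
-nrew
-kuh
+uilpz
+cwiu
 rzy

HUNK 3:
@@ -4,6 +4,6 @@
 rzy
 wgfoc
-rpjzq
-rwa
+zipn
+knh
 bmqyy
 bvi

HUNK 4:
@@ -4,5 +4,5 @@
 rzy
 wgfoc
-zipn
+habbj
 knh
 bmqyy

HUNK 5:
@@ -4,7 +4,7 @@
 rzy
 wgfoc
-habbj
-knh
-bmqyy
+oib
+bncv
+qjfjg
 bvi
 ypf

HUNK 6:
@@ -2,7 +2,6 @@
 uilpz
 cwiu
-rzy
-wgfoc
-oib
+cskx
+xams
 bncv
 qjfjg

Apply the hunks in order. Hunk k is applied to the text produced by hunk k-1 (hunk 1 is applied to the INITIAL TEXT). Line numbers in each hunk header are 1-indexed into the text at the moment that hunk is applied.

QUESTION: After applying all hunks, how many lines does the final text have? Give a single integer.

Answer: 9

Derivation:
Hunk 1: at line 5 remove [vsgn] add [rpjzq,rwa] -> 11 lines: hfntm rybd nrew kuh rzy wgfoc rpjzq rwa bmqyy bvi ypf
Hunk 2: at line 1 remove [rybd,nrew,kuh] add [uilpz,cwiu] -> 10 lines: hfntm uilpz cwiu rzy wgfoc rpjzq rwa bmqyy bvi ypf
Hunk 3: at line 4 remove [rpjzq,rwa] add [zipn,knh] -> 10 lines: hfntm uilpz cwiu rzy wgfoc zipn knh bmqyy bvi ypf
Hunk 4: at line 4 remove [zipn] add [habbj] -> 10 lines: hfntm uilpz cwiu rzy wgfoc habbj knh bmqyy bvi ypf
Hunk 5: at line 4 remove [habbj,knh,bmqyy] add [oib,bncv,qjfjg] -> 10 lines: hfntm uilpz cwiu rzy wgfoc oib bncv qjfjg bvi ypf
Hunk 6: at line 2 remove [rzy,wgfoc,oib] add [cskx,xams] -> 9 lines: hfntm uilpz cwiu cskx xams bncv qjfjg bvi ypf
Final line count: 9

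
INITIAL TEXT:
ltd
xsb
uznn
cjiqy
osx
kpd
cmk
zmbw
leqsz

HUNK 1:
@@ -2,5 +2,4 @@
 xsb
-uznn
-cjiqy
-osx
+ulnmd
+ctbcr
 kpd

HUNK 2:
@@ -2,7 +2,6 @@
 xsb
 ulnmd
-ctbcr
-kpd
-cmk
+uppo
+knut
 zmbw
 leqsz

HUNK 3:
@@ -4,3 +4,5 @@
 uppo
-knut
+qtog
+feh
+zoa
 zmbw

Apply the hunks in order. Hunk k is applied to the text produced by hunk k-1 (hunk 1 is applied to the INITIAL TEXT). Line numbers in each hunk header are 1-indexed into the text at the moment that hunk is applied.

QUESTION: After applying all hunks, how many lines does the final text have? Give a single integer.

Hunk 1: at line 2 remove [uznn,cjiqy,osx] add [ulnmd,ctbcr] -> 8 lines: ltd xsb ulnmd ctbcr kpd cmk zmbw leqsz
Hunk 2: at line 2 remove [ctbcr,kpd,cmk] add [uppo,knut] -> 7 lines: ltd xsb ulnmd uppo knut zmbw leqsz
Hunk 3: at line 4 remove [knut] add [qtog,feh,zoa] -> 9 lines: ltd xsb ulnmd uppo qtog feh zoa zmbw leqsz
Final line count: 9

Answer: 9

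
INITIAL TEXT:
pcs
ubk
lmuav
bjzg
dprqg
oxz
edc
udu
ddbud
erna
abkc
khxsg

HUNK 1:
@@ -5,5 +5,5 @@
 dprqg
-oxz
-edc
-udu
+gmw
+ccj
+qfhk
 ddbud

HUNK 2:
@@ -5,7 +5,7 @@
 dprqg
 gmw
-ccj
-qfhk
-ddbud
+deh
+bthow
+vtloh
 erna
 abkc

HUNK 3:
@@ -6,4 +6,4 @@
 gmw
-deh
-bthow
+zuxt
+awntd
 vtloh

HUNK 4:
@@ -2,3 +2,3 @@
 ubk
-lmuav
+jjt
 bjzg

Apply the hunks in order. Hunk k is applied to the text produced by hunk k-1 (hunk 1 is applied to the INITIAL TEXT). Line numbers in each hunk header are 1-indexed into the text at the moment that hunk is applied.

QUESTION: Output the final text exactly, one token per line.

Answer: pcs
ubk
jjt
bjzg
dprqg
gmw
zuxt
awntd
vtloh
erna
abkc
khxsg

Derivation:
Hunk 1: at line 5 remove [oxz,edc,udu] add [gmw,ccj,qfhk] -> 12 lines: pcs ubk lmuav bjzg dprqg gmw ccj qfhk ddbud erna abkc khxsg
Hunk 2: at line 5 remove [ccj,qfhk,ddbud] add [deh,bthow,vtloh] -> 12 lines: pcs ubk lmuav bjzg dprqg gmw deh bthow vtloh erna abkc khxsg
Hunk 3: at line 6 remove [deh,bthow] add [zuxt,awntd] -> 12 lines: pcs ubk lmuav bjzg dprqg gmw zuxt awntd vtloh erna abkc khxsg
Hunk 4: at line 2 remove [lmuav] add [jjt] -> 12 lines: pcs ubk jjt bjzg dprqg gmw zuxt awntd vtloh erna abkc khxsg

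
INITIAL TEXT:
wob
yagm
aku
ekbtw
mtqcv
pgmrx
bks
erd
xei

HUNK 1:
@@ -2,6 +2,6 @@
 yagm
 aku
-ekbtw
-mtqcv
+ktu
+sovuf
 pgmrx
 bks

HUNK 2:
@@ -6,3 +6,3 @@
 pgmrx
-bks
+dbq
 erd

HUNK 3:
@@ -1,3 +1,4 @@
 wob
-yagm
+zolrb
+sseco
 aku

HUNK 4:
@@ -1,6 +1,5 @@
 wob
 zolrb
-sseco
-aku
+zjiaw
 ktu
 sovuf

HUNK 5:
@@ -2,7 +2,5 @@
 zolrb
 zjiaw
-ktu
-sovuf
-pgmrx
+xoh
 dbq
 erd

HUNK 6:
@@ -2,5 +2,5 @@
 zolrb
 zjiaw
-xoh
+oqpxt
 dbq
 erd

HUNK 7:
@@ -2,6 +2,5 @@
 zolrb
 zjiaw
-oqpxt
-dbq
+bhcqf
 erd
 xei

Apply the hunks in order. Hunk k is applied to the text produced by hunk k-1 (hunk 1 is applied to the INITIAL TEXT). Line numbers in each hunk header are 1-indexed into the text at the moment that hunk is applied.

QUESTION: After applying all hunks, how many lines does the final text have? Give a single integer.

Hunk 1: at line 2 remove [ekbtw,mtqcv] add [ktu,sovuf] -> 9 lines: wob yagm aku ktu sovuf pgmrx bks erd xei
Hunk 2: at line 6 remove [bks] add [dbq] -> 9 lines: wob yagm aku ktu sovuf pgmrx dbq erd xei
Hunk 3: at line 1 remove [yagm] add [zolrb,sseco] -> 10 lines: wob zolrb sseco aku ktu sovuf pgmrx dbq erd xei
Hunk 4: at line 1 remove [sseco,aku] add [zjiaw] -> 9 lines: wob zolrb zjiaw ktu sovuf pgmrx dbq erd xei
Hunk 5: at line 2 remove [ktu,sovuf,pgmrx] add [xoh] -> 7 lines: wob zolrb zjiaw xoh dbq erd xei
Hunk 6: at line 2 remove [xoh] add [oqpxt] -> 7 lines: wob zolrb zjiaw oqpxt dbq erd xei
Hunk 7: at line 2 remove [oqpxt,dbq] add [bhcqf] -> 6 lines: wob zolrb zjiaw bhcqf erd xei
Final line count: 6

Answer: 6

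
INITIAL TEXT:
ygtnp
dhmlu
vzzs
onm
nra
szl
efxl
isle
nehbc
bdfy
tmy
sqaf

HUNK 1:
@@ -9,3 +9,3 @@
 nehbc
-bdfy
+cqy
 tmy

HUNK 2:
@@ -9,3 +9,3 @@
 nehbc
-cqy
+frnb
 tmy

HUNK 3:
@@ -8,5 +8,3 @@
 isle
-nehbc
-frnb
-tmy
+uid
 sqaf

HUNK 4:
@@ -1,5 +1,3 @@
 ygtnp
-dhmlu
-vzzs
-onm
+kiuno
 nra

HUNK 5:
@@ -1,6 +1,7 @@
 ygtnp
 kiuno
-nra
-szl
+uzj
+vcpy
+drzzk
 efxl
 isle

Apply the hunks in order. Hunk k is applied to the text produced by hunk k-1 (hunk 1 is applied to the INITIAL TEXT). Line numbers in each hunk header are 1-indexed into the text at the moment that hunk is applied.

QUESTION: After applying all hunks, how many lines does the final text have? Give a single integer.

Answer: 9

Derivation:
Hunk 1: at line 9 remove [bdfy] add [cqy] -> 12 lines: ygtnp dhmlu vzzs onm nra szl efxl isle nehbc cqy tmy sqaf
Hunk 2: at line 9 remove [cqy] add [frnb] -> 12 lines: ygtnp dhmlu vzzs onm nra szl efxl isle nehbc frnb tmy sqaf
Hunk 3: at line 8 remove [nehbc,frnb,tmy] add [uid] -> 10 lines: ygtnp dhmlu vzzs onm nra szl efxl isle uid sqaf
Hunk 4: at line 1 remove [dhmlu,vzzs,onm] add [kiuno] -> 8 lines: ygtnp kiuno nra szl efxl isle uid sqaf
Hunk 5: at line 1 remove [nra,szl] add [uzj,vcpy,drzzk] -> 9 lines: ygtnp kiuno uzj vcpy drzzk efxl isle uid sqaf
Final line count: 9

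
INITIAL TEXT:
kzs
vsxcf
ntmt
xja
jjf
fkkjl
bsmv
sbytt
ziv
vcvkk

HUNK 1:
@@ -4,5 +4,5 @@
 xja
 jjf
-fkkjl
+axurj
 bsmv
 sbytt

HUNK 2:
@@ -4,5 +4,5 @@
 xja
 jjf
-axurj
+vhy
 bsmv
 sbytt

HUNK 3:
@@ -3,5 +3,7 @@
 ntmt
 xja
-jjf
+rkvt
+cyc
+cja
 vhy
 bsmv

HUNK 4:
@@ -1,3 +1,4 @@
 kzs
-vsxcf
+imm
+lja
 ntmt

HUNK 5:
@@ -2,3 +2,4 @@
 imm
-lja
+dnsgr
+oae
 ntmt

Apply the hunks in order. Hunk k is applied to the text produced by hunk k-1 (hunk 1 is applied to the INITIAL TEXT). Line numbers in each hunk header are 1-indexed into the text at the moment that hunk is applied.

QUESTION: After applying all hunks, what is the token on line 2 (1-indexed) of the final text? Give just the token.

Hunk 1: at line 4 remove [fkkjl] add [axurj] -> 10 lines: kzs vsxcf ntmt xja jjf axurj bsmv sbytt ziv vcvkk
Hunk 2: at line 4 remove [axurj] add [vhy] -> 10 lines: kzs vsxcf ntmt xja jjf vhy bsmv sbytt ziv vcvkk
Hunk 3: at line 3 remove [jjf] add [rkvt,cyc,cja] -> 12 lines: kzs vsxcf ntmt xja rkvt cyc cja vhy bsmv sbytt ziv vcvkk
Hunk 4: at line 1 remove [vsxcf] add [imm,lja] -> 13 lines: kzs imm lja ntmt xja rkvt cyc cja vhy bsmv sbytt ziv vcvkk
Hunk 5: at line 2 remove [lja] add [dnsgr,oae] -> 14 lines: kzs imm dnsgr oae ntmt xja rkvt cyc cja vhy bsmv sbytt ziv vcvkk
Final line 2: imm

Answer: imm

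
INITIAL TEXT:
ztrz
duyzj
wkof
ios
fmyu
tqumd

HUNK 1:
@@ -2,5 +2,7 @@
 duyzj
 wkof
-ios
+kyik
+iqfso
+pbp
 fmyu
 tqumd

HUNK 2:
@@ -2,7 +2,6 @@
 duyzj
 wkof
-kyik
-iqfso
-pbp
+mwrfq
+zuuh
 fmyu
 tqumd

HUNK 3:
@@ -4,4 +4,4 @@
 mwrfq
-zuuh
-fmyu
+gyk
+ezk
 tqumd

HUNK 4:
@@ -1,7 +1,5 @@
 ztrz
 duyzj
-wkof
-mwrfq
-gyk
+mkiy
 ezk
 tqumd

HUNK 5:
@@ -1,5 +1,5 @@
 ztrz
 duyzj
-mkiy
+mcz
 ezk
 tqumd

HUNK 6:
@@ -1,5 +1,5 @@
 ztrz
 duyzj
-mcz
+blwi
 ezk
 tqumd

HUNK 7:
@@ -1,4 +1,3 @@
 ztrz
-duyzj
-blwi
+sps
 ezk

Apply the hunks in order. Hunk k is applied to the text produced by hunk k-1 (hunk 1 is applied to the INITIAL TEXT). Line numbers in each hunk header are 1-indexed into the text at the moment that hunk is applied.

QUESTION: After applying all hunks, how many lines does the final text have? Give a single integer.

Answer: 4

Derivation:
Hunk 1: at line 2 remove [ios] add [kyik,iqfso,pbp] -> 8 lines: ztrz duyzj wkof kyik iqfso pbp fmyu tqumd
Hunk 2: at line 2 remove [kyik,iqfso,pbp] add [mwrfq,zuuh] -> 7 lines: ztrz duyzj wkof mwrfq zuuh fmyu tqumd
Hunk 3: at line 4 remove [zuuh,fmyu] add [gyk,ezk] -> 7 lines: ztrz duyzj wkof mwrfq gyk ezk tqumd
Hunk 4: at line 1 remove [wkof,mwrfq,gyk] add [mkiy] -> 5 lines: ztrz duyzj mkiy ezk tqumd
Hunk 5: at line 1 remove [mkiy] add [mcz] -> 5 lines: ztrz duyzj mcz ezk tqumd
Hunk 6: at line 1 remove [mcz] add [blwi] -> 5 lines: ztrz duyzj blwi ezk tqumd
Hunk 7: at line 1 remove [duyzj,blwi] add [sps] -> 4 lines: ztrz sps ezk tqumd
Final line count: 4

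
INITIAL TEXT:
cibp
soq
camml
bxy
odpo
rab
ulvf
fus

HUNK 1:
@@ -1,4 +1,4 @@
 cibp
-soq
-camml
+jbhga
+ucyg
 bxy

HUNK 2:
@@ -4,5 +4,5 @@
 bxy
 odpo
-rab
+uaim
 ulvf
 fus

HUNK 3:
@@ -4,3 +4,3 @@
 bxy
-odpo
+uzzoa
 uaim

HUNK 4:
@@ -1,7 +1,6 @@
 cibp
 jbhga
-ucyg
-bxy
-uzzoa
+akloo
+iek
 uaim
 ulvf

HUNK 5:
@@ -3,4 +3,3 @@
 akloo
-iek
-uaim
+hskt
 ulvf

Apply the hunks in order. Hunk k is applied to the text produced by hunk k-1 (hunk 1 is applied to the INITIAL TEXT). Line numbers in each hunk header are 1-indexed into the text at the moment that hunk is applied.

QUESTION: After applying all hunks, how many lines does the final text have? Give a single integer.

Answer: 6

Derivation:
Hunk 1: at line 1 remove [soq,camml] add [jbhga,ucyg] -> 8 lines: cibp jbhga ucyg bxy odpo rab ulvf fus
Hunk 2: at line 4 remove [rab] add [uaim] -> 8 lines: cibp jbhga ucyg bxy odpo uaim ulvf fus
Hunk 3: at line 4 remove [odpo] add [uzzoa] -> 8 lines: cibp jbhga ucyg bxy uzzoa uaim ulvf fus
Hunk 4: at line 1 remove [ucyg,bxy,uzzoa] add [akloo,iek] -> 7 lines: cibp jbhga akloo iek uaim ulvf fus
Hunk 5: at line 3 remove [iek,uaim] add [hskt] -> 6 lines: cibp jbhga akloo hskt ulvf fus
Final line count: 6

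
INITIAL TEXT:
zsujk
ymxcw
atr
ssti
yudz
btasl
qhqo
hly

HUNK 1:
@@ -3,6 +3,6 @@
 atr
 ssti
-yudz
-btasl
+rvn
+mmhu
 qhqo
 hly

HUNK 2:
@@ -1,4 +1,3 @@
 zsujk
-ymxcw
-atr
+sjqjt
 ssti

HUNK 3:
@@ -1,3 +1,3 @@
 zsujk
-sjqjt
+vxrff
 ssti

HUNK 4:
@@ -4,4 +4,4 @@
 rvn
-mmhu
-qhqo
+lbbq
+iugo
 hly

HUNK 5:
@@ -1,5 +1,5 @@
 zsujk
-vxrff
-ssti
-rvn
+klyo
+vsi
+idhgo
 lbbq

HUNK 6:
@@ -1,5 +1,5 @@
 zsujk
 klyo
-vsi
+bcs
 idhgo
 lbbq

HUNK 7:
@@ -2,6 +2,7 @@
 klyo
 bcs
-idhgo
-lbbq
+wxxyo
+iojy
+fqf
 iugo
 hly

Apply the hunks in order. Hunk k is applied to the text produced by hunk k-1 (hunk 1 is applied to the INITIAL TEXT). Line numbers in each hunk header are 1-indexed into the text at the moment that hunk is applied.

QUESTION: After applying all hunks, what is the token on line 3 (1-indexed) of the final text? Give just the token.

Answer: bcs

Derivation:
Hunk 1: at line 3 remove [yudz,btasl] add [rvn,mmhu] -> 8 lines: zsujk ymxcw atr ssti rvn mmhu qhqo hly
Hunk 2: at line 1 remove [ymxcw,atr] add [sjqjt] -> 7 lines: zsujk sjqjt ssti rvn mmhu qhqo hly
Hunk 3: at line 1 remove [sjqjt] add [vxrff] -> 7 lines: zsujk vxrff ssti rvn mmhu qhqo hly
Hunk 4: at line 4 remove [mmhu,qhqo] add [lbbq,iugo] -> 7 lines: zsujk vxrff ssti rvn lbbq iugo hly
Hunk 5: at line 1 remove [vxrff,ssti,rvn] add [klyo,vsi,idhgo] -> 7 lines: zsujk klyo vsi idhgo lbbq iugo hly
Hunk 6: at line 1 remove [vsi] add [bcs] -> 7 lines: zsujk klyo bcs idhgo lbbq iugo hly
Hunk 7: at line 2 remove [idhgo,lbbq] add [wxxyo,iojy,fqf] -> 8 lines: zsujk klyo bcs wxxyo iojy fqf iugo hly
Final line 3: bcs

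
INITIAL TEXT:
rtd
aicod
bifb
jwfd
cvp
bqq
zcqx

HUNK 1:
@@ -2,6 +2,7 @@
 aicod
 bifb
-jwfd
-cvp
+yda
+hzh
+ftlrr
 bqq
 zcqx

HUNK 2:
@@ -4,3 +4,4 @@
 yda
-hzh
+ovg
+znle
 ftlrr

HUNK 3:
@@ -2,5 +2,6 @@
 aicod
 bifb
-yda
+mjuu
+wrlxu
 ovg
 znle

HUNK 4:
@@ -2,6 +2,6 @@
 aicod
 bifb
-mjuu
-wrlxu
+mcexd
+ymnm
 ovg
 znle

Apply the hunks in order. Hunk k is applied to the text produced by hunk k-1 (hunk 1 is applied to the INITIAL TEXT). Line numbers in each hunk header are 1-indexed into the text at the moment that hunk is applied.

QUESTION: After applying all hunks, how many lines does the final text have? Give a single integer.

Answer: 10

Derivation:
Hunk 1: at line 2 remove [jwfd,cvp] add [yda,hzh,ftlrr] -> 8 lines: rtd aicod bifb yda hzh ftlrr bqq zcqx
Hunk 2: at line 4 remove [hzh] add [ovg,znle] -> 9 lines: rtd aicod bifb yda ovg znle ftlrr bqq zcqx
Hunk 3: at line 2 remove [yda] add [mjuu,wrlxu] -> 10 lines: rtd aicod bifb mjuu wrlxu ovg znle ftlrr bqq zcqx
Hunk 4: at line 2 remove [mjuu,wrlxu] add [mcexd,ymnm] -> 10 lines: rtd aicod bifb mcexd ymnm ovg znle ftlrr bqq zcqx
Final line count: 10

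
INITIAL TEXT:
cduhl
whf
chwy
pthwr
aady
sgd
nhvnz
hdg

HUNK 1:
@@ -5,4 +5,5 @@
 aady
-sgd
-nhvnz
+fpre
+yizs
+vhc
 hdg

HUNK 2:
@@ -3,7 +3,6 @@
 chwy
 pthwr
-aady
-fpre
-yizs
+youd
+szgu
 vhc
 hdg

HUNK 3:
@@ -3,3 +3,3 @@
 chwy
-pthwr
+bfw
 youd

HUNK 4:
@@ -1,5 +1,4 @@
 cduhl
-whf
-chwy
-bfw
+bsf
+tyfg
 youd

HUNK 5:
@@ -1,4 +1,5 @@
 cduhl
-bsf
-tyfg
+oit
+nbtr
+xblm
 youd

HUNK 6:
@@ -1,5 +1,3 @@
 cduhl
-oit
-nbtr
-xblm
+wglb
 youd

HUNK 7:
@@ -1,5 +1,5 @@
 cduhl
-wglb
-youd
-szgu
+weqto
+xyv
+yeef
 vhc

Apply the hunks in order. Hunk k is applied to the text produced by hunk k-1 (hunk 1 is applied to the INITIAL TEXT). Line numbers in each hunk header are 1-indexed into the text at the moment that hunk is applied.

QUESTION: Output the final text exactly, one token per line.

Hunk 1: at line 5 remove [sgd,nhvnz] add [fpre,yizs,vhc] -> 9 lines: cduhl whf chwy pthwr aady fpre yizs vhc hdg
Hunk 2: at line 3 remove [aady,fpre,yizs] add [youd,szgu] -> 8 lines: cduhl whf chwy pthwr youd szgu vhc hdg
Hunk 3: at line 3 remove [pthwr] add [bfw] -> 8 lines: cduhl whf chwy bfw youd szgu vhc hdg
Hunk 4: at line 1 remove [whf,chwy,bfw] add [bsf,tyfg] -> 7 lines: cduhl bsf tyfg youd szgu vhc hdg
Hunk 5: at line 1 remove [bsf,tyfg] add [oit,nbtr,xblm] -> 8 lines: cduhl oit nbtr xblm youd szgu vhc hdg
Hunk 6: at line 1 remove [oit,nbtr,xblm] add [wglb] -> 6 lines: cduhl wglb youd szgu vhc hdg
Hunk 7: at line 1 remove [wglb,youd,szgu] add [weqto,xyv,yeef] -> 6 lines: cduhl weqto xyv yeef vhc hdg

Answer: cduhl
weqto
xyv
yeef
vhc
hdg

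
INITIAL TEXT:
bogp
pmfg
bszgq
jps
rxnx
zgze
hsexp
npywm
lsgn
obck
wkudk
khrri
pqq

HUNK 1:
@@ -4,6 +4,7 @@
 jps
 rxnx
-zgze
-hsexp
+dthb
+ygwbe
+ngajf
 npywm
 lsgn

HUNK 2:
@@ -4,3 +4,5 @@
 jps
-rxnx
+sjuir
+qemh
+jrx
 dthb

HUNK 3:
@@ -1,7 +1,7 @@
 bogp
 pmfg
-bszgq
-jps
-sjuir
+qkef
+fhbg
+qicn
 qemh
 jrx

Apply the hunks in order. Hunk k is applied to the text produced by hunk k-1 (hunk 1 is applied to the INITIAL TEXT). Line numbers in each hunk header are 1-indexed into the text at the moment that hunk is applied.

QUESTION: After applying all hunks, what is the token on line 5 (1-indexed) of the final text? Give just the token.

Hunk 1: at line 4 remove [zgze,hsexp] add [dthb,ygwbe,ngajf] -> 14 lines: bogp pmfg bszgq jps rxnx dthb ygwbe ngajf npywm lsgn obck wkudk khrri pqq
Hunk 2: at line 4 remove [rxnx] add [sjuir,qemh,jrx] -> 16 lines: bogp pmfg bszgq jps sjuir qemh jrx dthb ygwbe ngajf npywm lsgn obck wkudk khrri pqq
Hunk 3: at line 1 remove [bszgq,jps,sjuir] add [qkef,fhbg,qicn] -> 16 lines: bogp pmfg qkef fhbg qicn qemh jrx dthb ygwbe ngajf npywm lsgn obck wkudk khrri pqq
Final line 5: qicn

Answer: qicn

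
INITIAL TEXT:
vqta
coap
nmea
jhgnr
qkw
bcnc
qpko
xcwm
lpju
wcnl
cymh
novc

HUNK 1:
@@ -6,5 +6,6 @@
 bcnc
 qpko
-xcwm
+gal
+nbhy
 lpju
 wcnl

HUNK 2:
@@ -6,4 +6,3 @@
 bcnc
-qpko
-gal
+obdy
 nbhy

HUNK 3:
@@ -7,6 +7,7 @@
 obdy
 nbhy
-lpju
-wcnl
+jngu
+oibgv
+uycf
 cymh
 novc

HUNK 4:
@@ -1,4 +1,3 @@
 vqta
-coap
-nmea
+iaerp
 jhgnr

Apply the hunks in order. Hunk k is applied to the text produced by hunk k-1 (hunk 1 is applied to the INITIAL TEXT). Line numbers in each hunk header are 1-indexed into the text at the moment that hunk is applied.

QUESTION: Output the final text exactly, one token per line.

Answer: vqta
iaerp
jhgnr
qkw
bcnc
obdy
nbhy
jngu
oibgv
uycf
cymh
novc

Derivation:
Hunk 1: at line 6 remove [xcwm] add [gal,nbhy] -> 13 lines: vqta coap nmea jhgnr qkw bcnc qpko gal nbhy lpju wcnl cymh novc
Hunk 2: at line 6 remove [qpko,gal] add [obdy] -> 12 lines: vqta coap nmea jhgnr qkw bcnc obdy nbhy lpju wcnl cymh novc
Hunk 3: at line 7 remove [lpju,wcnl] add [jngu,oibgv,uycf] -> 13 lines: vqta coap nmea jhgnr qkw bcnc obdy nbhy jngu oibgv uycf cymh novc
Hunk 4: at line 1 remove [coap,nmea] add [iaerp] -> 12 lines: vqta iaerp jhgnr qkw bcnc obdy nbhy jngu oibgv uycf cymh novc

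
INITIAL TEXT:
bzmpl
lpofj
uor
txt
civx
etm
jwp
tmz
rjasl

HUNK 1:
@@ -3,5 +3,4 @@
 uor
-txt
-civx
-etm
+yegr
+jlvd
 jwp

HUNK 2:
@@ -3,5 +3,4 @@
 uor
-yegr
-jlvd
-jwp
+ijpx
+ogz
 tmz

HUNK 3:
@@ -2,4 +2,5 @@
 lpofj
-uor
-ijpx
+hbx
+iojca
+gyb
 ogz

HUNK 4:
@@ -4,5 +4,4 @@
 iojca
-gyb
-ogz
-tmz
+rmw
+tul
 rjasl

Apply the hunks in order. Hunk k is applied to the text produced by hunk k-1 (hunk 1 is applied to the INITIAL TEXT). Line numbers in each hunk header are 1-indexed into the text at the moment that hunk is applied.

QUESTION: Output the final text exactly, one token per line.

Hunk 1: at line 3 remove [txt,civx,etm] add [yegr,jlvd] -> 8 lines: bzmpl lpofj uor yegr jlvd jwp tmz rjasl
Hunk 2: at line 3 remove [yegr,jlvd,jwp] add [ijpx,ogz] -> 7 lines: bzmpl lpofj uor ijpx ogz tmz rjasl
Hunk 3: at line 2 remove [uor,ijpx] add [hbx,iojca,gyb] -> 8 lines: bzmpl lpofj hbx iojca gyb ogz tmz rjasl
Hunk 4: at line 4 remove [gyb,ogz,tmz] add [rmw,tul] -> 7 lines: bzmpl lpofj hbx iojca rmw tul rjasl

Answer: bzmpl
lpofj
hbx
iojca
rmw
tul
rjasl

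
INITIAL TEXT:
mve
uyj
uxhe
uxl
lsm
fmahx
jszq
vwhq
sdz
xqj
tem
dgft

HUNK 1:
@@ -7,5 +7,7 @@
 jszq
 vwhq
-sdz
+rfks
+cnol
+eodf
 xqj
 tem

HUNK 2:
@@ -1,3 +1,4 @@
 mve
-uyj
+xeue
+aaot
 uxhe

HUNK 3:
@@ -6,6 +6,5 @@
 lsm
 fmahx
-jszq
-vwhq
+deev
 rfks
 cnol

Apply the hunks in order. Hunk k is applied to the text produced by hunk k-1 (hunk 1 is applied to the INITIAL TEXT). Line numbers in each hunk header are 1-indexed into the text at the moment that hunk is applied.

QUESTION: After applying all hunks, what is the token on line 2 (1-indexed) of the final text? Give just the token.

Hunk 1: at line 7 remove [sdz] add [rfks,cnol,eodf] -> 14 lines: mve uyj uxhe uxl lsm fmahx jszq vwhq rfks cnol eodf xqj tem dgft
Hunk 2: at line 1 remove [uyj] add [xeue,aaot] -> 15 lines: mve xeue aaot uxhe uxl lsm fmahx jszq vwhq rfks cnol eodf xqj tem dgft
Hunk 3: at line 6 remove [jszq,vwhq] add [deev] -> 14 lines: mve xeue aaot uxhe uxl lsm fmahx deev rfks cnol eodf xqj tem dgft
Final line 2: xeue

Answer: xeue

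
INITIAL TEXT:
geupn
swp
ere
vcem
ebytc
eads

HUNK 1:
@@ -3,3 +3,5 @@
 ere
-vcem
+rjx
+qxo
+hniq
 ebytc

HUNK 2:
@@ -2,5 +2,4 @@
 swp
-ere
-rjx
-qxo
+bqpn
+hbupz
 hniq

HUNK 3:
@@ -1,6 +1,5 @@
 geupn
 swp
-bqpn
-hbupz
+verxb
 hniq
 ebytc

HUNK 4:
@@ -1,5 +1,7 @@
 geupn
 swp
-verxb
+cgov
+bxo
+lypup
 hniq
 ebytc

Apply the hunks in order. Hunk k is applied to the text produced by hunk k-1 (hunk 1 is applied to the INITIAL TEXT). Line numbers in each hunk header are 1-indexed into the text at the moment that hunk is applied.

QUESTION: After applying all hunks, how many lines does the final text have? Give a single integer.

Answer: 8

Derivation:
Hunk 1: at line 3 remove [vcem] add [rjx,qxo,hniq] -> 8 lines: geupn swp ere rjx qxo hniq ebytc eads
Hunk 2: at line 2 remove [ere,rjx,qxo] add [bqpn,hbupz] -> 7 lines: geupn swp bqpn hbupz hniq ebytc eads
Hunk 3: at line 1 remove [bqpn,hbupz] add [verxb] -> 6 lines: geupn swp verxb hniq ebytc eads
Hunk 4: at line 1 remove [verxb] add [cgov,bxo,lypup] -> 8 lines: geupn swp cgov bxo lypup hniq ebytc eads
Final line count: 8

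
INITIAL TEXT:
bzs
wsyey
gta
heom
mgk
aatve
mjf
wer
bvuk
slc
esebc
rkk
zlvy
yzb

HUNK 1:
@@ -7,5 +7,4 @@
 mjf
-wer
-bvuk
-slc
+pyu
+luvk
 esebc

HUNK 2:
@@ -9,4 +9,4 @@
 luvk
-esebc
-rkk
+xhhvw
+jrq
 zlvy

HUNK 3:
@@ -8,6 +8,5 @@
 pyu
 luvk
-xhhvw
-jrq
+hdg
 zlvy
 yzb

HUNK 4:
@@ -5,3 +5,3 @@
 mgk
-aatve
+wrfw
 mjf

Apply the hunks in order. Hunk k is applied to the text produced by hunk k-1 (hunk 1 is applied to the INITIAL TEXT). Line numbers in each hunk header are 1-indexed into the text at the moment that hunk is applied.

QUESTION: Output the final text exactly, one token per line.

Answer: bzs
wsyey
gta
heom
mgk
wrfw
mjf
pyu
luvk
hdg
zlvy
yzb

Derivation:
Hunk 1: at line 7 remove [wer,bvuk,slc] add [pyu,luvk] -> 13 lines: bzs wsyey gta heom mgk aatve mjf pyu luvk esebc rkk zlvy yzb
Hunk 2: at line 9 remove [esebc,rkk] add [xhhvw,jrq] -> 13 lines: bzs wsyey gta heom mgk aatve mjf pyu luvk xhhvw jrq zlvy yzb
Hunk 3: at line 8 remove [xhhvw,jrq] add [hdg] -> 12 lines: bzs wsyey gta heom mgk aatve mjf pyu luvk hdg zlvy yzb
Hunk 4: at line 5 remove [aatve] add [wrfw] -> 12 lines: bzs wsyey gta heom mgk wrfw mjf pyu luvk hdg zlvy yzb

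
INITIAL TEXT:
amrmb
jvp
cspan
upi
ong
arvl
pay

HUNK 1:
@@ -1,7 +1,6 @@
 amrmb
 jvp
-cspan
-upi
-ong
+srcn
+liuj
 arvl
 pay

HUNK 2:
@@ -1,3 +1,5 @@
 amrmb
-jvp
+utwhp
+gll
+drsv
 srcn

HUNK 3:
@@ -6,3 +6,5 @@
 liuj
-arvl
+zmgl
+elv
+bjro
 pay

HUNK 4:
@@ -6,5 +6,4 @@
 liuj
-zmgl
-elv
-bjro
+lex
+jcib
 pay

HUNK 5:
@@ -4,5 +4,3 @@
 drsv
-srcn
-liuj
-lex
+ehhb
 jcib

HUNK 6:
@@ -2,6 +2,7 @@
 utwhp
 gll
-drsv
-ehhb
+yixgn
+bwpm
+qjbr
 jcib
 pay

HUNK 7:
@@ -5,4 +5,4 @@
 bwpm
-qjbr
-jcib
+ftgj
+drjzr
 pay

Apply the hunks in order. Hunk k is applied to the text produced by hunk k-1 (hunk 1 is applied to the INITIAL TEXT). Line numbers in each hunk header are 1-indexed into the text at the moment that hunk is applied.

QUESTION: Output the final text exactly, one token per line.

Answer: amrmb
utwhp
gll
yixgn
bwpm
ftgj
drjzr
pay

Derivation:
Hunk 1: at line 1 remove [cspan,upi,ong] add [srcn,liuj] -> 6 lines: amrmb jvp srcn liuj arvl pay
Hunk 2: at line 1 remove [jvp] add [utwhp,gll,drsv] -> 8 lines: amrmb utwhp gll drsv srcn liuj arvl pay
Hunk 3: at line 6 remove [arvl] add [zmgl,elv,bjro] -> 10 lines: amrmb utwhp gll drsv srcn liuj zmgl elv bjro pay
Hunk 4: at line 6 remove [zmgl,elv,bjro] add [lex,jcib] -> 9 lines: amrmb utwhp gll drsv srcn liuj lex jcib pay
Hunk 5: at line 4 remove [srcn,liuj,lex] add [ehhb] -> 7 lines: amrmb utwhp gll drsv ehhb jcib pay
Hunk 6: at line 2 remove [drsv,ehhb] add [yixgn,bwpm,qjbr] -> 8 lines: amrmb utwhp gll yixgn bwpm qjbr jcib pay
Hunk 7: at line 5 remove [qjbr,jcib] add [ftgj,drjzr] -> 8 lines: amrmb utwhp gll yixgn bwpm ftgj drjzr pay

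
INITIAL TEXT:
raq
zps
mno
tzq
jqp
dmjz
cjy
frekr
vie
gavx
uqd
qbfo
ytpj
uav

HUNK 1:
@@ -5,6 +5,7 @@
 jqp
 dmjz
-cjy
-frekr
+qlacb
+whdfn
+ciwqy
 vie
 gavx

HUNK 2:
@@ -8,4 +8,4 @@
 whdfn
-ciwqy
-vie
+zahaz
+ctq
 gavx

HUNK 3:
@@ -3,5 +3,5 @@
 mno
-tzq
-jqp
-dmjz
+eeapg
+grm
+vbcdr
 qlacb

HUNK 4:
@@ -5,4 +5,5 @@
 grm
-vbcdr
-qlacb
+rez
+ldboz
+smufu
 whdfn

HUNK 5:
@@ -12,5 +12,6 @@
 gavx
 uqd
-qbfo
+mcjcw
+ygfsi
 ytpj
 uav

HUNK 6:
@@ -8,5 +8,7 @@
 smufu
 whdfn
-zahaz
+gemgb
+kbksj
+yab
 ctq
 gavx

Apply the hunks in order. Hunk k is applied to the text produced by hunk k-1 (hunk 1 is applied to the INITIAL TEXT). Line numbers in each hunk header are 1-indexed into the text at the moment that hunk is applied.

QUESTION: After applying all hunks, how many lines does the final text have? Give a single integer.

Hunk 1: at line 5 remove [cjy,frekr] add [qlacb,whdfn,ciwqy] -> 15 lines: raq zps mno tzq jqp dmjz qlacb whdfn ciwqy vie gavx uqd qbfo ytpj uav
Hunk 2: at line 8 remove [ciwqy,vie] add [zahaz,ctq] -> 15 lines: raq zps mno tzq jqp dmjz qlacb whdfn zahaz ctq gavx uqd qbfo ytpj uav
Hunk 3: at line 3 remove [tzq,jqp,dmjz] add [eeapg,grm,vbcdr] -> 15 lines: raq zps mno eeapg grm vbcdr qlacb whdfn zahaz ctq gavx uqd qbfo ytpj uav
Hunk 4: at line 5 remove [vbcdr,qlacb] add [rez,ldboz,smufu] -> 16 lines: raq zps mno eeapg grm rez ldboz smufu whdfn zahaz ctq gavx uqd qbfo ytpj uav
Hunk 5: at line 12 remove [qbfo] add [mcjcw,ygfsi] -> 17 lines: raq zps mno eeapg grm rez ldboz smufu whdfn zahaz ctq gavx uqd mcjcw ygfsi ytpj uav
Hunk 6: at line 8 remove [zahaz] add [gemgb,kbksj,yab] -> 19 lines: raq zps mno eeapg grm rez ldboz smufu whdfn gemgb kbksj yab ctq gavx uqd mcjcw ygfsi ytpj uav
Final line count: 19

Answer: 19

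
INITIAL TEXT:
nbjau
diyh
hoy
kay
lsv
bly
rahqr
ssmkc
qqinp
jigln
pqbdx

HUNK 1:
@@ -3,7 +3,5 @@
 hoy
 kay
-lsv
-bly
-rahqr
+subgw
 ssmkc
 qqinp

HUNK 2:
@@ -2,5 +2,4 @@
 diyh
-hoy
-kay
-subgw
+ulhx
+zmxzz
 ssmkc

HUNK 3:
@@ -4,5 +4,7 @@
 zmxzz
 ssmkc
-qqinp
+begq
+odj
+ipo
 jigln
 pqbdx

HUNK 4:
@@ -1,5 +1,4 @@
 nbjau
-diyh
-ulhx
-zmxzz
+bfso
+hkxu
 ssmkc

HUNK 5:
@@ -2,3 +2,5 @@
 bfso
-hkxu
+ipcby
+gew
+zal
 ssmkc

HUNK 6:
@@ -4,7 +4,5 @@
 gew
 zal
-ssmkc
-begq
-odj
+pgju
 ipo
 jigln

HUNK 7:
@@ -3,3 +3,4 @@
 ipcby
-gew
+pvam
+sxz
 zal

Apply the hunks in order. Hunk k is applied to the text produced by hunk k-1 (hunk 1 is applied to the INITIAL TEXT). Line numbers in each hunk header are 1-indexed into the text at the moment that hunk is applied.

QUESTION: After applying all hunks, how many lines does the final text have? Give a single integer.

Answer: 10

Derivation:
Hunk 1: at line 3 remove [lsv,bly,rahqr] add [subgw] -> 9 lines: nbjau diyh hoy kay subgw ssmkc qqinp jigln pqbdx
Hunk 2: at line 2 remove [hoy,kay,subgw] add [ulhx,zmxzz] -> 8 lines: nbjau diyh ulhx zmxzz ssmkc qqinp jigln pqbdx
Hunk 3: at line 4 remove [qqinp] add [begq,odj,ipo] -> 10 lines: nbjau diyh ulhx zmxzz ssmkc begq odj ipo jigln pqbdx
Hunk 4: at line 1 remove [diyh,ulhx,zmxzz] add [bfso,hkxu] -> 9 lines: nbjau bfso hkxu ssmkc begq odj ipo jigln pqbdx
Hunk 5: at line 2 remove [hkxu] add [ipcby,gew,zal] -> 11 lines: nbjau bfso ipcby gew zal ssmkc begq odj ipo jigln pqbdx
Hunk 6: at line 4 remove [ssmkc,begq,odj] add [pgju] -> 9 lines: nbjau bfso ipcby gew zal pgju ipo jigln pqbdx
Hunk 7: at line 3 remove [gew] add [pvam,sxz] -> 10 lines: nbjau bfso ipcby pvam sxz zal pgju ipo jigln pqbdx
Final line count: 10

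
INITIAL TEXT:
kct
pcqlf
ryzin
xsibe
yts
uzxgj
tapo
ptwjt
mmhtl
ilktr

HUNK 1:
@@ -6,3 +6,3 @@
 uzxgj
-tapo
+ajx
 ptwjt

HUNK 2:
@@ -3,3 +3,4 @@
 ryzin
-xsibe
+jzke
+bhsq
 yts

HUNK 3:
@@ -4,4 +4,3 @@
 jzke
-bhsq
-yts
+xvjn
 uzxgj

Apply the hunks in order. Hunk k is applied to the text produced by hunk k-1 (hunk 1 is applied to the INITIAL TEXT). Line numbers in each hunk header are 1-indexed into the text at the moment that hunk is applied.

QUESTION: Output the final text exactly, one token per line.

Hunk 1: at line 6 remove [tapo] add [ajx] -> 10 lines: kct pcqlf ryzin xsibe yts uzxgj ajx ptwjt mmhtl ilktr
Hunk 2: at line 3 remove [xsibe] add [jzke,bhsq] -> 11 lines: kct pcqlf ryzin jzke bhsq yts uzxgj ajx ptwjt mmhtl ilktr
Hunk 3: at line 4 remove [bhsq,yts] add [xvjn] -> 10 lines: kct pcqlf ryzin jzke xvjn uzxgj ajx ptwjt mmhtl ilktr

Answer: kct
pcqlf
ryzin
jzke
xvjn
uzxgj
ajx
ptwjt
mmhtl
ilktr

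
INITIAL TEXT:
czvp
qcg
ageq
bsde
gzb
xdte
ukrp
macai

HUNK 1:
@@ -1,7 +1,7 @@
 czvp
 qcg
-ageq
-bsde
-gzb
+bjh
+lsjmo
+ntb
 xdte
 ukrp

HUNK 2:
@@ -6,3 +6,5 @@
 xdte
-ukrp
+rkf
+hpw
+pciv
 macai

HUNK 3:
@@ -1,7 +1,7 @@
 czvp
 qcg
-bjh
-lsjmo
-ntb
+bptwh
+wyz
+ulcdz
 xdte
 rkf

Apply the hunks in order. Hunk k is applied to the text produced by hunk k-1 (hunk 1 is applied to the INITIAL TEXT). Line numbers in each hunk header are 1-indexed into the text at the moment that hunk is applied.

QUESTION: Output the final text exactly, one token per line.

Hunk 1: at line 1 remove [ageq,bsde,gzb] add [bjh,lsjmo,ntb] -> 8 lines: czvp qcg bjh lsjmo ntb xdte ukrp macai
Hunk 2: at line 6 remove [ukrp] add [rkf,hpw,pciv] -> 10 lines: czvp qcg bjh lsjmo ntb xdte rkf hpw pciv macai
Hunk 3: at line 1 remove [bjh,lsjmo,ntb] add [bptwh,wyz,ulcdz] -> 10 lines: czvp qcg bptwh wyz ulcdz xdte rkf hpw pciv macai

Answer: czvp
qcg
bptwh
wyz
ulcdz
xdte
rkf
hpw
pciv
macai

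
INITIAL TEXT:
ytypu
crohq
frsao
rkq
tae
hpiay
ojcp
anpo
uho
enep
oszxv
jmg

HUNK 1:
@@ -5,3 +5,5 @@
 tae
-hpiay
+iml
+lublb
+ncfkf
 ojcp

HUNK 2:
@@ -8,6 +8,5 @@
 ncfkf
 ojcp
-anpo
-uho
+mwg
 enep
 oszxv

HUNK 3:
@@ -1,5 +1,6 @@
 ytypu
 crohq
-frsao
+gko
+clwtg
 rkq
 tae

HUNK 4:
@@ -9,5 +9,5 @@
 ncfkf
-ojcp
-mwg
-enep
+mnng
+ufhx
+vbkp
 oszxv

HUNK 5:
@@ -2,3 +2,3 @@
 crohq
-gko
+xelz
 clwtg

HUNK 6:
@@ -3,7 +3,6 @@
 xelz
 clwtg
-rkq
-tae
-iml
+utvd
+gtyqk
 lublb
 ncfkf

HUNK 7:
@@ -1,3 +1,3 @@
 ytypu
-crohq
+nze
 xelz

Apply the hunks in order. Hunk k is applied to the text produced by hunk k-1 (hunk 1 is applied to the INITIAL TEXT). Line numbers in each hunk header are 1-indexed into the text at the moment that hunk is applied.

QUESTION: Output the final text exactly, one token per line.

Hunk 1: at line 5 remove [hpiay] add [iml,lublb,ncfkf] -> 14 lines: ytypu crohq frsao rkq tae iml lublb ncfkf ojcp anpo uho enep oszxv jmg
Hunk 2: at line 8 remove [anpo,uho] add [mwg] -> 13 lines: ytypu crohq frsao rkq tae iml lublb ncfkf ojcp mwg enep oszxv jmg
Hunk 3: at line 1 remove [frsao] add [gko,clwtg] -> 14 lines: ytypu crohq gko clwtg rkq tae iml lublb ncfkf ojcp mwg enep oszxv jmg
Hunk 4: at line 9 remove [ojcp,mwg,enep] add [mnng,ufhx,vbkp] -> 14 lines: ytypu crohq gko clwtg rkq tae iml lublb ncfkf mnng ufhx vbkp oszxv jmg
Hunk 5: at line 2 remove [gko] add [xelz] -> 14 lines: ytypu crohq xelz clwtg rkq tae iml lublb ncfkf mnng ufhx vbkp oszxv jmg
Hunk 6: at line 3 remove [rkq,tae,iml] add [utvd,gtyqk] -> 13 lines: ytypu crohq xelz clwtg utvd gtyqk lublb ncfkf mnng ufhx vbkp oszxv jmg
Hunk 7: at line 1 remove [crohq] add [nze] -> 13 lines: ytypu nze xelz clwtg utvd gtyqk lublb ncfkf mnng ufhx vbkp oszxv jmg

Answer: ytypu
nze
xelz
clwtg
utvd
gtyqk
lublb
ncfkf
mnng
ufhx
vbkp
oszxv
jmg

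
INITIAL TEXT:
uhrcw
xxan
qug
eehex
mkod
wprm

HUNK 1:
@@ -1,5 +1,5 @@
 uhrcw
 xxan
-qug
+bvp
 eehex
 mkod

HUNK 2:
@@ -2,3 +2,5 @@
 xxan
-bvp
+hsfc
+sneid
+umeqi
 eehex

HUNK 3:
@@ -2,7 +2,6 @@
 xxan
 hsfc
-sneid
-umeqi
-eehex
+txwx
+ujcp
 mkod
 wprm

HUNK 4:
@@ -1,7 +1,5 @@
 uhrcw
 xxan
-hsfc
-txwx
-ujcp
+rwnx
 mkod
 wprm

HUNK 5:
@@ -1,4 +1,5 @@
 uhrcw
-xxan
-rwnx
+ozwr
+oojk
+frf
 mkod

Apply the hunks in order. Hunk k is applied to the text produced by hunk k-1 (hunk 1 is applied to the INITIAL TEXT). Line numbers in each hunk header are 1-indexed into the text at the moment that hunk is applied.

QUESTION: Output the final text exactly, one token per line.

Answer: uhrcw
ozwr
oojk
frf
mkod
wprm

Derivation:
Hunk 1: at line 1 remove [qug] add [bvp] -> 6 lines: uhrcw xxan bvp eehex mkod wprm
Hunk 2: at line 2 remove [bvp] add [hsfc,sneid,umeqi] -> 8 lines: uhrcw xxan hsfc sneid umeqi eehex mkod wprm
Hunk 3: at line 2 remove [sneid,umeqi,eehex] add [txwx,ujcp] -> 7 lines: uhrcw xxan hsfc txwx ujcp mkod wprm
Hunk 4: at line 1 remove [hsfc,txwx,ujcp] add [rwnx] -> 5 lines: uhrcw xxan rwnx mkod wprm
Hunk 5: at line 1 remove [xxan,rwnx] add [ozwr,oojk,frf] -> 6 lines: uhrcw ozwr oojk frf mkod wprm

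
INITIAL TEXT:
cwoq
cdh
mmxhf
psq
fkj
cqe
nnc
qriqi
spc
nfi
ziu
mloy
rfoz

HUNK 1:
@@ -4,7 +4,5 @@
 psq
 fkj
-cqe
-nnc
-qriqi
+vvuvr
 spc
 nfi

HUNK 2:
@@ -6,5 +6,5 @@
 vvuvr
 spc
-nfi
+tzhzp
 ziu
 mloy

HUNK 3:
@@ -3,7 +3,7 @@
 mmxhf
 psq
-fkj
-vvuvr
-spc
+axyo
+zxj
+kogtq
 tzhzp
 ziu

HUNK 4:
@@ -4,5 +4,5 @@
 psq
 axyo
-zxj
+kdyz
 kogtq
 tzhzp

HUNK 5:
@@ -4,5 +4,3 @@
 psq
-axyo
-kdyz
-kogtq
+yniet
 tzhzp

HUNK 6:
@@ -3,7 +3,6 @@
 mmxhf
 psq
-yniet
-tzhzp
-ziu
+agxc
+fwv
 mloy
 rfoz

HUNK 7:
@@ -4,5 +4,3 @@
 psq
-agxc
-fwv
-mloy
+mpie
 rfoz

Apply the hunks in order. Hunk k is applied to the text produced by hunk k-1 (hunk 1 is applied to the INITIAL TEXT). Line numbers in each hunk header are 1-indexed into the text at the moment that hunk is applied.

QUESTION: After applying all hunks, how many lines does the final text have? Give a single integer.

Answer: 6

Derivation:
Hunk 1: at line 4 remove [cqe,nnc,qriqi] add [vvuvr] -> 11 lines: cwoq cdh mmxhf psq fkj vvuvr spc nfi ziu mloy rfoz
Hunk 2: at line 6 remove [nfi] add [tzhzp] -> 11 lines: cwoq cdh mmxhf psq fkj vvuvr spc tzhzp ziu mloy rfoz
Hunk 3: at line 3 remove [fkj,vvuvr,spc] add [axyo,zxj,kogtq] -> 11 lines: cwoq cdh mmxhf psq axyo zxj kogtq tzhzp ziu mloy rfoz
Hunk 4: at line 4 remove [zxj] add [kdyz] -> 11 lines: cwoq cdh mmxhf psq axyo kdyz kogtq tzhzp ziu mloy rfoz
Hunk 5: at line 4 remove [axyo,kdyz,kogtq] add [yniet] -> 9 lines: cwoq cdh mmxhf psq yniet tzhzp ziu mloy rfoz
Hunk 6: at line 3 remove [yniet,tzhzp,ziu] add [agxc,fwv] -> 8 lines: cwoq cdh mmxhf psq agxc fwv mloy rfoz
Hunk 7: at line 4 remove [agxc,fwv,mloy] add [mpie] -> 6 lines: cwoq cdh mmxhf psq mpie rfoz
Final line count: 6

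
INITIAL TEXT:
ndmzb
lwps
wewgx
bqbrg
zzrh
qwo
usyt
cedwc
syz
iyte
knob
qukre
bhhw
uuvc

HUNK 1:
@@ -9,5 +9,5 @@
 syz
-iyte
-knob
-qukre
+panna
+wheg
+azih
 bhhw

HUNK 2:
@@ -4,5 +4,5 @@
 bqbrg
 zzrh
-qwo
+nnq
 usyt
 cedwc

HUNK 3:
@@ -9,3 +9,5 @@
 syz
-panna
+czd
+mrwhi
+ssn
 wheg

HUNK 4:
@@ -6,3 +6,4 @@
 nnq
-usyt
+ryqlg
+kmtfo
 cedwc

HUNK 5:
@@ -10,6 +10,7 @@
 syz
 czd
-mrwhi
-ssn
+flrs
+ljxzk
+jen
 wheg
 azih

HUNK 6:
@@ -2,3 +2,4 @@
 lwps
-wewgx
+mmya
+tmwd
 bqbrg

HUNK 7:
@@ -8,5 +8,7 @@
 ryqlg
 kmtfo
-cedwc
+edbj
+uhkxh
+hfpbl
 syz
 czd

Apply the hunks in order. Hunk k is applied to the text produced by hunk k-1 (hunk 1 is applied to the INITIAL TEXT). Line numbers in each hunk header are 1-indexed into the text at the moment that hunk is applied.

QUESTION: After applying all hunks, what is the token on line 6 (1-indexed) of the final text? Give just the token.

Answer: zzrh

Derivation:
Hunk 1: at line 9 remove [iyte,knob,qukre] add [panna,wheg,azih] -> 14 lines: ndmzb lwps wewgx bqbrg zzrh qwo usyt cedwc syz panna wheg azih bhhw uuvc
Hunk 2: at line 4 remove [qwo] add [nnq] -> 14 lines: ndmzb lwps wewgx bqbrg zzrh nnq usyt cedwc syz panna wheg azih bhhw uuvc
Hunk 3: at line 9 remove [panna] add [czd,mrwhi,ssn] -> 16 lines: ndmzb lwps wewgx bqbrg zzrh nnq usyt cedwc syz czd mrwhi ssn wheg azih bhhw uuvc
Hunk 4: at line 6 remove [usyt] add [ryqlg,kmtfo] -> 17 lines: ndmzb lwps wewgx bqbrg zzrh nnq ryqlg kmtfo cedwc syz czd mrwhi ssn wheg azih bhhw uuvc
Hunk 5: at line 10 remove [mrwhi,ssn] add [flrs,ljxzk,jen] -> 18 lines: ndmzb lwps wewgx bqbrg zzrh nnq ryqlg kmtfo cedwc syz czd flrs ljxzk jen wheg azih bhhw uuvc
Hunk 6: at line 2 remove [wewgx] add [mmya,tmwd] -> 19 lines: ndmzb lwps mmya tmwd bqbrg zzrh nnq ryqlg kmtfo cedwc syz czd flrs ljxzk jen wheg azih bhhw uuvc
Hunk 7: at line 8 remove [cedwc] add [edbj,uhkxh,hfpbl] -> 21 lines: ndmzb lwps mmya tmwd bqbrg zzrh nnq ryqlg kmtfo edbj uhkxh hfpbl syz czd flrs ljxzk jen wheg azih bhhw uuvc
Final line 6: zzrh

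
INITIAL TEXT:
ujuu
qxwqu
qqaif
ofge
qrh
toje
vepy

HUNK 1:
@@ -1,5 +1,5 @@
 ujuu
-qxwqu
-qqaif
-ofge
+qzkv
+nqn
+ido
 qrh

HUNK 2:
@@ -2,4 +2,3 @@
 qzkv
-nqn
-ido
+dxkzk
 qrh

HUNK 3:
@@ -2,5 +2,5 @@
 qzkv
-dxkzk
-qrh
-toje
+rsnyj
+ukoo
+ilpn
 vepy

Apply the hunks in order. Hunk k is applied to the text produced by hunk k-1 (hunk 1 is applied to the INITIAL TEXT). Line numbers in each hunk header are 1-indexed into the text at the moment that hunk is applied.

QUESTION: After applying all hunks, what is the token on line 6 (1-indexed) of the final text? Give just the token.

Answer: vepy

Derivation:
Hunk 1: at line 1 remove [qxwqu,qqaif,ofge] add [qzkv,nqn,ido] -> 7 lines: ujuu qzkv nqn ido qrh toje vepy
Hunk 2: at line 2 remove [nqn,ido] add [dxkzk] -> 6 lines: ujuu qzkv dxkzk qrh toje vepy
Hunk 3: at line 2 remove [dxkzk,qrh,toje] add [rsnyj,ukoo,ilpn] -> 6 lines: ujuu qzkv rsnyj ukoo ilpn vepy
Final line 6: vepy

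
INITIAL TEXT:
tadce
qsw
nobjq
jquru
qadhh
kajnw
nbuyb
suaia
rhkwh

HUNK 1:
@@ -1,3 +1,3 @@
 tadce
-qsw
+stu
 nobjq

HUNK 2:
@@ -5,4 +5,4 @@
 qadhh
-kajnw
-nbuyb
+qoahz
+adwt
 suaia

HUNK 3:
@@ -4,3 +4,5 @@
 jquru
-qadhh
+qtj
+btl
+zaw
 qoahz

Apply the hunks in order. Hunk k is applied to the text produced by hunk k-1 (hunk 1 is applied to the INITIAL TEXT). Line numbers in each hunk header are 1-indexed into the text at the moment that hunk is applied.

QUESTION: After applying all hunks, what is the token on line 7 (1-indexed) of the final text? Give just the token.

Answer: zaw

Derivation:
Hunk 1: at line 1 remove [qsw] add [stu] -> 9 lines: tadce stu nobjq jquru qadhh kajnw nbuyb suaia rhkwh
Hunk 2: at line 5 remove [kajnw,nbuyb] add [qoahz,adwt] -> 9 lines: tadce stu nobjq jquru qadhh qoahz adwt suaia rhkwh
Hunk 3: at line 4 remove [qadhh] add [qtj,btl,zaw] -> 11 lines: tadce stu nobjq jquru qtj btl zaw qoahz adwt suaia rhkwh
Final line 7: zaw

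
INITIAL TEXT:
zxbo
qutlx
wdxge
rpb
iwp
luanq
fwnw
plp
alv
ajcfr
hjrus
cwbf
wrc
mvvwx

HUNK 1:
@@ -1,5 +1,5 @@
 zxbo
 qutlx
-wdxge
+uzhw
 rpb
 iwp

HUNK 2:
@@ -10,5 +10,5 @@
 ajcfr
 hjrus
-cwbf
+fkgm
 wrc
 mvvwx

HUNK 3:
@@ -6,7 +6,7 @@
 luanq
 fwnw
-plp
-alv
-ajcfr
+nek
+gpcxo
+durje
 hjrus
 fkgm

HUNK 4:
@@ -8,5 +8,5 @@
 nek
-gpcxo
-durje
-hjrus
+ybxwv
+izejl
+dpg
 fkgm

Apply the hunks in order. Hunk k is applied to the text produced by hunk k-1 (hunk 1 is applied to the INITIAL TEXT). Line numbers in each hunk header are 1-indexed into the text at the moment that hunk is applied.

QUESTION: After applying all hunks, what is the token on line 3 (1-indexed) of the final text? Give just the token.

Answer: uzhw

Derivation:
Hunk 1: at line 1 remove [wdxge] add [uzhw] -> 14 lines: zxbo qutlx uzhw rpb iwp luanq fwnw plp alv ajcfr hjrus cwbf wrc mvvwx
Hunk 2: at line 10 remove [cwbf] add [fkgm] -> 14 lines: zxbo qutlx uzhw rpb iwp luanq fwnw plp alv ajcfr hjrus fkgm wrc mvvwx
Hunk 3: at line 6 remove [plp,alv,ajcfr] add [nek,gpcxo,durje] -> 14 lines: zxbo qutlx uzhw rpb iwp luanq fwnw nek gpcxo durje hjrus fkgm wrc mvvwx
Hunk 4: at line 8 remove [gpcxo,durje,hjrus] add [ybxwv,izejl,dpg] -> 14 lines: zxbo qutlx uzhw rpb iwp luanq fwnw nek ybxwv izejl dpg fkgm wrc mvvwx
Final line 3: uzhw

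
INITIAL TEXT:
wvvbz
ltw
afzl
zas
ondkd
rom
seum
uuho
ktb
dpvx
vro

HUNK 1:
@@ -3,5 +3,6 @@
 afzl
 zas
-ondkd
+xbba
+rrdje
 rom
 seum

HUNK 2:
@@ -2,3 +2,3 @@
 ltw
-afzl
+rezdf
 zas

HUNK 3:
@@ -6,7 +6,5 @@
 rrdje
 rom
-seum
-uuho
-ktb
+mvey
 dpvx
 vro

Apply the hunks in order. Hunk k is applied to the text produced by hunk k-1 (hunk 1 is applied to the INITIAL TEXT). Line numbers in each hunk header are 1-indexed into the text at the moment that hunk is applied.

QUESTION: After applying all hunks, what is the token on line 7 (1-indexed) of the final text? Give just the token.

Answer: rom

Derivation:
Hunk 1: at line 3 remove [ondkd] add [xbba,rrdje] -> 12 lines: wvvbz ltw afzl zas xbba rrdje rom seum uuho ktb dpvx vro
Hunk 2: at line 2 remove [afzl] add [rezdf] -> 12 lines: wvvbz ltw rezdf zas xbba rrdje rom seum uuho ktb dpvx vro
Hunk 3: at line 6 remove [seum,uuho,ktb] add [mvey] -> 10 lines: wvvbz ltw rezdf zas xbba rrdje rom mvey dpvx vro
Final line 7: rom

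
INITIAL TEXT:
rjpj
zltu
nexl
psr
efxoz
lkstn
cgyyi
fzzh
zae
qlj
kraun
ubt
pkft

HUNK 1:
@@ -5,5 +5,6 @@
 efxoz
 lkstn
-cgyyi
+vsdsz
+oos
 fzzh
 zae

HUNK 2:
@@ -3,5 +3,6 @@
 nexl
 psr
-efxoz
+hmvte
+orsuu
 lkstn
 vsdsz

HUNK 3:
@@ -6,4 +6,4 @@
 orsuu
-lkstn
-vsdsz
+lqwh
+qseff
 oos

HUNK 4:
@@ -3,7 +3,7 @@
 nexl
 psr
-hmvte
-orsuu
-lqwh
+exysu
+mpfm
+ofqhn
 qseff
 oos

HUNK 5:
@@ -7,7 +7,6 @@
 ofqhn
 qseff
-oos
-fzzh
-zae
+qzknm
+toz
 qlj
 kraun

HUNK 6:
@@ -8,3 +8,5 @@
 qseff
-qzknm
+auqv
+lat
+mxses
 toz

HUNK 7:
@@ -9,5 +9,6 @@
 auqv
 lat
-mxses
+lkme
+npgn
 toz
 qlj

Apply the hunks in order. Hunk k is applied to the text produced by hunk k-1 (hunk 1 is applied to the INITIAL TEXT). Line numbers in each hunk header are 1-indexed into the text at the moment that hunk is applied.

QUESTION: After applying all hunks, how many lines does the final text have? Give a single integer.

Answer: 17

Derivation:
Hunk 1: at line 5 remove [cgyyi] add [vsdsz,oos] -> 14 lines: rjpj zltu nexl psr efxoz lkstn vsdsz oos fzzh zae qlj kraun ubt pkft
Hunk 2: at line 3 remove [efxoz] add [hmvte,orsuu] -> 15 lines: rjpj zltu nexl psr hmvte orsuu lkstn vsdsz oos fzzh zae qlj kraun ubt pkft
Hunk 3: at line 6 remove [lkstn,vsdsz] add [lqwh,qseff] -> 15 lines: rjpj zltu nexl psr hmvte orsuu lqwh qseff oos fzzh zae qlj kraun ubt pkft
Hunk 4: at line 3 remove [hmvte,orsuu,lqwh] add [exysu,mpfm,ofqhn] -> 15 lines: rjpj zltu nexl psr exysu mpfm ofqhn qseff oos fzzh zae qlj kraun ubt pkft
Hunk 5: at line 7 remove [oos,fzzh,zae] add [qzknm,toz] -> 14 lines: rjpj zltu nexl psr exysu mpfm ofqhn qseff qzknm toz qlj kraun ubt pkft
Hunk 6: at line 8 remove [qzknm] add [auqv,lat,mxses] -> 16 lines: rjpj zltu nexl psr exysu mpfm ofqhn qseff auqv lat mxses toz qlj kraun ubt pkft
Hunk 7: at line 9 remove [mxses] add [lkme,npgn] -> 17 lines: rjpj zltu nexl psr exysu mpfm ofqhn qseff auqv lat lkme npgn toz qlj kraun ubt pkft
Final line count: 17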